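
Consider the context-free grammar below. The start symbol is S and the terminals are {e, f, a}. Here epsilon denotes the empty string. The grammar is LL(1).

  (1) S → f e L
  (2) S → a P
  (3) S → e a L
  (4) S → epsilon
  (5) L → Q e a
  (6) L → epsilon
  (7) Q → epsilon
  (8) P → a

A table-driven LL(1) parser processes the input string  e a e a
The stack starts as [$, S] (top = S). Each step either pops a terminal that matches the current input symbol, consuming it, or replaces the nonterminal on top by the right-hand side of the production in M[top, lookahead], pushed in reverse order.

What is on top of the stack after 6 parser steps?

step 1: stack=$ S  input=e a e a $  — expand S → e a L
step 2: stack=$ L a e  input=e a e a $  — match e
step 3: stack=$ L a  input=a e a $  — match a
step 4: stack=$ L  input=e a $  — expand L → Q e a
step 5: stack=$ a e Q  input=e a $  — expand Q → epsilon
step 6: stack=$ a e  input=e a $  — match e
Stack after step 6: $ a (top = a).

a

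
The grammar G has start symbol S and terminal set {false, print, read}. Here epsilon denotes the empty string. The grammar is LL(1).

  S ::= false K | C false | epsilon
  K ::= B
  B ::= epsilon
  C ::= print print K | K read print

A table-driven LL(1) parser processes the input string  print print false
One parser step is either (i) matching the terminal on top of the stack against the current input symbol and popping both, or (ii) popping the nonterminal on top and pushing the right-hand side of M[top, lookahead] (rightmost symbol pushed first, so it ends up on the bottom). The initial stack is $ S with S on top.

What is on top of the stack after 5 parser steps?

B

     Stack                  Input                Action
  1  $ S                    print print false $  expand S ::= C false
  2  $ false C              print print false $  expand C ::= print print K
  3  $ false K print print  print print false $  match print
  4  $ false K print        print false $        match print
  5  $ false K              false $              expand K ::= B
Stack after step 5: $ false B (top = B).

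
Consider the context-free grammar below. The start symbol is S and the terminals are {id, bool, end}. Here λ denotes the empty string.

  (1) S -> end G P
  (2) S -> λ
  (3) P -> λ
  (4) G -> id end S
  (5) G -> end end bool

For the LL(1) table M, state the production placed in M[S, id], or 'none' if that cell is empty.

FIRST(S): from S->end G P we get {end}; from S->λ we get {λ}. So FIRST(S) = {λ, end}.
FIRST(P): from P->λ we get {λ}. So FIRST(P) = {λ}.
FIRST(G): from G->id end S we get {id}; from G->end end bool we get {end}. So FIRST(G) = {end, id}.
FOLLOW(S) includes $ since S is the start symbol.
FOLLOW(S): in G->id end S, the suffix after S is empty, so FOLLOW(S) ⊇ FOLLOW(G) = {$}. Thus FOLLOW(S) = {$}.
FOLLOW(G): in S->end G P, G is followed by P with FIRST {λ}; in S->end G P, the suffix after G is nullable, so FOLLOW(G) ⊇ FOLLOW(S) = {$}. Thus FOLLOW(G) = {$}.
For S -> end G P: FIRST(end G P) = {end}, so it goes in M[S, t] for t ∈ {end}.
For S -> λ: FIRST(λ) = {λ}, so it goes in M[S, t] for t ∈ {}; since λ ∈ FIRST, also for every t ∈ FOLLOW(S) = {$}.
None of these place a production in M[S, id].

none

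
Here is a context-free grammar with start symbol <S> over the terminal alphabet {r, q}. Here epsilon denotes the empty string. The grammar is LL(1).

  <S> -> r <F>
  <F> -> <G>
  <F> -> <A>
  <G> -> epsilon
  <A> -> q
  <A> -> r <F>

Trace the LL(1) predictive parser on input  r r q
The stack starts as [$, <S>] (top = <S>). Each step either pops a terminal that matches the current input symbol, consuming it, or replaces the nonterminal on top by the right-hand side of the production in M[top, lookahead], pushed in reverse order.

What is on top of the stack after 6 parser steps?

<A>

     Stack    Input    Action
  1  $ <S>    r r q $  expand <S> -> r <F>
  2  $ <F> r  r r q $  match r
  3  $ <F>    r q $    expand <F> -> <A>
  4  $ <A>    r q $    expand <A> -> r <F>
  5  $ <F> r  r q $    match r
  6  $ <F>    q $      expand <F> -> <A>
Stack after step 6: $ <A> (top = <A>).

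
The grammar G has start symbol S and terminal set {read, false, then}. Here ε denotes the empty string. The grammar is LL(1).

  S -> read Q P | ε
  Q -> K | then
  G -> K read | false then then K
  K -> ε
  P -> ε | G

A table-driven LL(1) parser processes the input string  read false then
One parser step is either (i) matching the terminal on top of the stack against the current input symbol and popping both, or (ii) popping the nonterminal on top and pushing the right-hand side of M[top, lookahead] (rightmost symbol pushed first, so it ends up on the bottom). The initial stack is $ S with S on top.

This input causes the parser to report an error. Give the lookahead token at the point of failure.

$

     Stack                Input              Action
  1  $ S                  read false then $  expand S -> read Q P
  2  $ P Q read           read false then $  match read
  3  $ P Q                false then $       expand Q -> K
  4  $ P K                false then $       expand K -> ε
  5  $ P                  false then $       expand P -> G
  6  $ G                  false then $       expand G -> false then then K
  7  $ K then then false  false then $       match false
  8  $ K then then        then $             match then
  9  $ K then             $                  error: top is terminal then but lookahead is $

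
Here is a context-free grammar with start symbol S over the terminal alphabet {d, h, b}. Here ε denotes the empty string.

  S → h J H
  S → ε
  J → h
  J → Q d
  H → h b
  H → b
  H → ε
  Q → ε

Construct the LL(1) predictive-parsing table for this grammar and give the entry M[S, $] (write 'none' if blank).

FIRST(S): from S→h J H we get {h}; from S→ε we get {ε}. So FIRST(S) = {ε, h}.
FIRST(H): from H→h b we get {h}; from H→b we get {b}; from H→ε we get {ε}. So FIRST(H) = {ε, b, h}.
FIRST(Q): from Q→ε we get {ε}. So FIRST(Q) = {ε}.
FIRST(J): from J→h we get {h}; from J→Q d we get {d}. So FIRST(J) = {d, h}.
FOLLOW(S) includes $ since S is the start symbol.
FOLLOW(S): S appears on no right-hand side. Thus FOLLOW(S) = {$}.
For S → h J H: FIRST(h J H) = {h}, so it goes in M[S, t] for t ∈ {h}.
For S → ε: FIRST(ε) = {ε}, so it goes in M[S, t] for t ∈ {}; since ε ∈ FIRST, also for every t ∈ FOLLOW(S) = {$}.

S → ε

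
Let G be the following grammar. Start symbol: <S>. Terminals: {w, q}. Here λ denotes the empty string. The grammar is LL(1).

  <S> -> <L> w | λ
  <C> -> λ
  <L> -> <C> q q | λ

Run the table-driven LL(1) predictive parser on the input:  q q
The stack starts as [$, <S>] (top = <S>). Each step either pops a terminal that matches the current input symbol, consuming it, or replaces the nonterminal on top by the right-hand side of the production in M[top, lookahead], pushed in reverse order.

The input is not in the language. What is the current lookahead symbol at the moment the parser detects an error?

$

     Stack        Input  Action
  1  $ <S>        q q $  expand <S> -> <L> w
  2  $ w <L>      q q $  expand <L> -> <C> q q
  3  $ w q q <C>  q q $  expand <C> -> λ
  4  $ w q q      q q $  match q
  5  $ w q        q $    match q
  6  $ w          $      error: top is terminal w but lookahead is $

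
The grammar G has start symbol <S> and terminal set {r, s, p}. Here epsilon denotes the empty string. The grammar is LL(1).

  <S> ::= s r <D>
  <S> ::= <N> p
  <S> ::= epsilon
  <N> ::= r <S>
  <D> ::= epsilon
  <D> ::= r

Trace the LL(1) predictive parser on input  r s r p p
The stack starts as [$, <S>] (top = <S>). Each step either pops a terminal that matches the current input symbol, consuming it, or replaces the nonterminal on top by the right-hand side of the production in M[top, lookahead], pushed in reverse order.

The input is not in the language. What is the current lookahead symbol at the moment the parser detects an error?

step 1: stack=$ <S>  input=r s r p p $  — expand <S> ::= <N> p
step 2: stack=$ p <N>  input=r s r p p $  — expand <N> ::= r <S>
step 3: stack=$ p <S> r  input=r s r p p $  — match r
step 4: stack=$ p <S>  input=s r p p $  — expand <S> ::= s r <D>
step 5: stack=$ p <D> r s  input=s r p p $  — match s
step 6: stack=$ p <D> r  input=r p p $  — match r
step 7: stack=$ p <D>  input=p p $  — expand <D> ::= epsilon
step 8: stack=$ p  input=p p $  — match p
step 9: stack=$  input=p $  — error: stack empty but input remains

p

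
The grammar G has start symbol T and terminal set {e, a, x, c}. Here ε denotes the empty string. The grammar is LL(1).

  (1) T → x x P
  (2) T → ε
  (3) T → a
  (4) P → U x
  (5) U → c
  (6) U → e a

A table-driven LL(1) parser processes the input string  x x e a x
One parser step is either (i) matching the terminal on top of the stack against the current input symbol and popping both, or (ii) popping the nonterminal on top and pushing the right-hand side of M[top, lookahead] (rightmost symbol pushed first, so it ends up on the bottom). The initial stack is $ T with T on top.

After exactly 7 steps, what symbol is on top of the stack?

     Stack    Input        Action
  1  $ T      x x e a x $  expand T → x x P
  2  $ P x x  x x e a x $  match x
  3  $ P x    x e a x $    match x
  4  $ P      e a x $      expand P → U x
  5  $ x U    e a x $      expand U → e a
  6  $ x a e  e a x $      match e
  7  $ x a    a x $        match a
Stack after step 7: $ x (top = x).

x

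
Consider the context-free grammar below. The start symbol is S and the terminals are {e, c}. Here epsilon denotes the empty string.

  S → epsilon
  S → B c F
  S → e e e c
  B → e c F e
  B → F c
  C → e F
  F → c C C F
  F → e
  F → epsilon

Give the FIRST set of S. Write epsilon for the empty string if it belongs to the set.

FIRST(C): from C→e F we get {e}. So FIRST(C) = {e}.
FIRST(F): from F→c C C F we get {c}; from F→e we get {e}; from F→epsilon we get {epsilon}. So FIRST(F) = {epsilon, c, e}.
FIRST(B): from B→e c F e we get {e}; from B→F c we get {c, e}. So FIRST(B) = {c, e}.
FIRST(S): from S→epsilon we get {epsilon}; from S→B c F we get {c, e}; from S→e e e c we get {e}. So FIRST(S) = {epsilon, c, e}.

{epsilon, c, e}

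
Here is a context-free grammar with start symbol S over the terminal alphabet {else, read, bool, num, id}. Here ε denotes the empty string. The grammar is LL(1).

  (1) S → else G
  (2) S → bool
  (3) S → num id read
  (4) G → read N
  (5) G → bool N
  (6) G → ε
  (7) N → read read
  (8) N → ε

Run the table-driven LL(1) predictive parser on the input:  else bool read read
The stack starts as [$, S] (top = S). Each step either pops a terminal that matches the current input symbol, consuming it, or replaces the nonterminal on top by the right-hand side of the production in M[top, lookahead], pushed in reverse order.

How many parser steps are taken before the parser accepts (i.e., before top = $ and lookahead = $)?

7

step 1: stack=$ S  input=else bool read read $  — expand S → else G
step 2: stack=$ G else  input=else bool read read $  — match else
step 3: stack=$ G  input=bool read read $  — expand G → bool N
step 4: stack=$ N bool  input=bool read read $  — match bool
step 5: stack=$ N  input=read read $  — expand N → read read
step 6: stack=$ read read  input=read read $  — match read
step 7: stack=$ read  input=read $  — match read
Accept reached after 7 steps.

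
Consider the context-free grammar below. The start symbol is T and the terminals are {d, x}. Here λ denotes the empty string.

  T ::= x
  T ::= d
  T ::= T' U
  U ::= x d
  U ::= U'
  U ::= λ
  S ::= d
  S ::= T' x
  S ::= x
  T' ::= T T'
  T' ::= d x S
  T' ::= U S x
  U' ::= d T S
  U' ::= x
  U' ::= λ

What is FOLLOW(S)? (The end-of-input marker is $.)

FIRST(U'): from U'::=d T S we get {d}; from U'::=x we get {x}; from U'::=λ we get {λ}. So FIRST(U') = {λ, d, x}.
FIRST(U): from U::=x d we get {x}; from U::=U' we get {λ, d, x}; from U::=λ we get {λ}. So FIRST(U) = {λ, d, x}.
FIRST(T): from T::=x we get {x}; from T::=d we get {d}; from T::=T' U we get {d, x}. So FIRST(T) = {d, x}.
FIRST(S): from S::=d we get {d}; from S::=T' x we get {d, x}; from S::=x we get {x}. So FIRST(S) = {d, x}.
FIRST(T'): from T'::=T T' we get {d, x}; from T'::=d x S we get {d}; from T'::=U S x we get {d, x}. So FIRST(T') = {d, x}.
FOLLOW(T) includes $ since T is the start symbol.
FOLLOW(T): in T'::=T T', T is followed by T' with FIRST {d, x}; in U'::=d T S, T is followed by S with FIRST {d, x}. Thus FOLLOW(T) = {$, d, x}.
FOLLOW(U): in T::=T' U, the suffix after U is empty, so FOLLOW(U) ⊇ FOLLOW(T) = {$, d, x}; in T'::=U S x, U is followed by S x with FIRST {d, x}. Thus FOLLOW(U) = {$, d, x}.
FOLLOW(T'): in T::=T' U, T' is followed by U with FIRST {λ, d, x}; in T::=T' U, the suffix after T' is nullable, so FOLLOW(T') ⊇ FOLLOW(T) = {$, d, x}; in S::=T' x, T' is followed by x with FIRST {x}; in T'::=T T', the suffix after T' is empty (adds nothing new). Thus FOLLOW(T') = {$, d, x}.
FOLLOW(U'): in U::=U', the suffix after U' is empty, so FOLLOW(U') ⊇ FOLLOW(U) = {$, d, x}. Thus FOLLOW(U') = {$, d, x}.
FOLLOW(S): in T'::=d x S, the suffix after S is empty, so FOLLOW(S) ⊇ FOLLOW(T') = {$, d, x}; in T'::=U S x, S is followed by x with FIRST {x}; in U'::=d T S, the suffix after S is empty, so FOLLOW(S) ⊇ FOLLOW(U') = {$, d, x}. Thus FOLLOW(S) = {$, d, x}.

{$, d, x}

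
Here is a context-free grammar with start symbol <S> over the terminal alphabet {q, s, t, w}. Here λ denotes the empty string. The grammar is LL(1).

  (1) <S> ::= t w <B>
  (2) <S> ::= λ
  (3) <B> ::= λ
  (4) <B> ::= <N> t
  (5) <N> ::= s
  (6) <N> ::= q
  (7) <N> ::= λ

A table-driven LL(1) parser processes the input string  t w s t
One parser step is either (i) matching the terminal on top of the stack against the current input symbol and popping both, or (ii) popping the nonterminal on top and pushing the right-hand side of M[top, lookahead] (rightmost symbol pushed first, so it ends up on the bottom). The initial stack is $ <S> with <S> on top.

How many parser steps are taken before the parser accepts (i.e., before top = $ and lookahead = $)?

step 1: stack=$ <S>  input=t w s t $  — expand <S> ::= t w <B>
step 2: stack=$ <B> w t  input=t w s t $  — match t
step 3: stack=$ <B> w  input=w s t $  — match w
step 4: stack=$ <B>  input=s t $  — expand <B> ::= <N> t
step 5: stack=$ t <N>  input=s t $  — expand <N> ::= s
step 6: stack=$ t s  input=s t $  — match s
step 7: stack=$ t  input=t $  — match t
Accept reached after 7 steps.

7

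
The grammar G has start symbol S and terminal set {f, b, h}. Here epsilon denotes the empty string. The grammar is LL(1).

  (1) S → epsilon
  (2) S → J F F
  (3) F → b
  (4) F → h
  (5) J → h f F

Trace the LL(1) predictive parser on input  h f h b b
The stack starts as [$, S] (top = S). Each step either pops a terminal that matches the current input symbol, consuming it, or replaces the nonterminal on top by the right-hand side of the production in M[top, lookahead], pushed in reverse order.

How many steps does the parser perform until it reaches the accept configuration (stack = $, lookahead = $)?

      Stack        Input        Action
   1  $ S          h f h b b $  expand S → J F F
   2  $ F F J      h f h b b $  expand J → h f F
   3  $ F F F f h  h f h b b $  match h
   4  $ F F F f    f h b b $    match f
   5  $ F F F      h b b $      expand F → h
   6  $ F F h      h b b $      match h
   7  $ F F        b b $        expand F → b
   8  $ F b        b b $        match b
   9  $ F          b $          expand F → b
  10  $ b          b $          match b
Accept reached after 10 steps.

10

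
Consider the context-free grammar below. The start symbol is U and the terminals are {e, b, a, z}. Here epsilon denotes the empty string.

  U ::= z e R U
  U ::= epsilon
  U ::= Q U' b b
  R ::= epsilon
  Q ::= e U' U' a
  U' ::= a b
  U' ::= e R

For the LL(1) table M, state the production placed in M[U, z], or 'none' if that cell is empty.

U ::= z e R U

FIRST(R) = {epsilon}
FIRST(Q) = {e}
FIRST(U') = {a, e}
FIRST(U) = {epsilon, e, z}  (via Q U' b b)
FOLLOW(U) includes $ since U is the start symbol.
FOLLOW(U): in U::=z e R U, the suffix after U is empty (adds nothing new). Thus FOLLOW(U) = {$}.
For U ::= z e R U: FIRST(z e R U) = {z}, so it goes in M[U, t] for t ∈ {z}.
For U ::= epsilon: FIRST(epsilon) = {epsilon}, so it goes in M[U, t] for t ∈ {}; since epsilon ∈ FIRST, also for every t ∈ FOLLOW(U) = {$}.
For U ::= Q U' b b: FIRST(Q U' b b) = {e}, so it goes in M[U, t] for t ∈ {e}.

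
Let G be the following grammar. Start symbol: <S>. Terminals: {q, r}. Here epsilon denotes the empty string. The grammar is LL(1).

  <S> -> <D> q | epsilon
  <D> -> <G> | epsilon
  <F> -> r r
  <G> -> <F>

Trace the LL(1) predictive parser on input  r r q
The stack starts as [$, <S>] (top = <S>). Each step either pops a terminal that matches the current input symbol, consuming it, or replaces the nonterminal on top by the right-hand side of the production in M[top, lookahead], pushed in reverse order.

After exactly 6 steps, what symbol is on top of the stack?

q

step 1: stack=$ <S>  input=r r q $  — expand <S> -> <D> q
step 2: stack=$ q <D>  input=r r q $  — expand <D> -> <G>
step 3: stack=$ q <G>  input=r r q $  — expand <G> -> <F>
step 4: stack=$ q <F>  input=r r q $  — expand <F> -> r r
step 5: stack=$ q r r  input=r r q $  — match r
step 6: stack=$ q r  input=r q $  — match r
Stack after step 6: $ q (top = q).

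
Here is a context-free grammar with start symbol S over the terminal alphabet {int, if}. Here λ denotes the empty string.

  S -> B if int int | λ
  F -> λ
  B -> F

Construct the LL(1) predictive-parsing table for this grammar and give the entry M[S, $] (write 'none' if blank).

S -> λ

FIRST(F): from F->λ we get {λ}. So FIRST(F) = {λ}.
FIRST(B): from B->F we get {λ}. So FIRST(B) = {λ}.
FIRST(S): from S->B if int int we get {if}; from S->λ we get {λ}. So FIRST(S) = {λ, if}.
FOLLOW(S) includes $ since S is the start symbol.
FOLLOW(S): S appears on no right-hand side. Thus FOLLOW(S) = {$}.
For S -> B if int int: FIRST(B if int int) = {if}, so it goes in M[S, t] for t ∈ {if}.
For S -> λ: FIRST(λ) = {λ}, so it goes in M[S, t] for t ∈ {}; since λ ∈ FIRST, also for every t ∈ FOLLOW(S) = {$}.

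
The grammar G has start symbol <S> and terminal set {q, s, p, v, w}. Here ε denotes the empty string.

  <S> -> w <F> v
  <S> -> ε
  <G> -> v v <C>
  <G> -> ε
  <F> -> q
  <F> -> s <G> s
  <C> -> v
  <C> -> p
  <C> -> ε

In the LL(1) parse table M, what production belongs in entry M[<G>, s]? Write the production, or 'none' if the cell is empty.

FIRST(<S>): from <S>->w <F> v we get {w}; from <S>->ε we get {ε}. So FIRST(<S>) = {ε, w}.
FIRST(<G>): from <G>->v v <C> we get {v}; from <G>->ε we get {ε}. So FIRST(<G>) = {ε, v}.
FIRST(<F>): from <F>->q we get {q}; from <F>->s <G> s we get {s}. So FIRST(<F>) = {q, s}.
FIRST(<C>): from <C>->v we get {v}; from <C>->p we get {p}; from <C>->ε we get {ε}. So FIRST(<C>) = {ε, p, v}.
FOLLOW(<S>) includes $ since <S> is the start symbol.
FOLLOW(<G>): in <F>->s <G> s, <G> is followed by s with FIRST {s}. Thus FOLLOW(<G>) = {s}.
For <G> -> v v <C>: FIRST(v v <C>) = {v}, so it goes in M[<G>, t] for t ∈ {v}.
For <G> -> ε: FIRST(ε) = {ε}, so it goes in M[<G>, t] for t ∈ {}; since ε ∈ FIRST, also for every t ∈ FOLLOW(<G>) = {s}.

<G> -> ε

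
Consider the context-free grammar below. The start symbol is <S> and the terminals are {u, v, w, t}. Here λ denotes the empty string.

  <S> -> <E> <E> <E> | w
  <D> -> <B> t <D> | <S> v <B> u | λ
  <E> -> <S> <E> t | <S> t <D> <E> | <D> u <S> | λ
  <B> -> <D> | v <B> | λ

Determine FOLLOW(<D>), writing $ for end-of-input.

FIRST(<S>) = {λ, t, u, v, w}  (via <E> <E> <E>)
FIRST(<D>) = {λ, t, u, v, w}  (via <B> t <D>, <S> v <B> u)
FIRST(<E>) = {λ, t, u, v, w}  (via <S> <E> t, <S> t <D> <E>, <D> u <S>)
FIRST(<B>) = {λ, t, u, v, w}  (via <D>)
FOLLOW(<S>) includes $ since <S> is the start symbol.
FOLLOW(<B>): in <D>-><B> t <D>, <B> is followed by t <D> with FIRST {t}; in <D>-><S> v <B> u, <B> is followed by u with FIRST {u}; in <B>->v <B>, the suffix after <B> is empty (adds nothing new). Thus FOLLOW(<B>) = {t, u}.
FOLLOW(<S>): in <D>-><S> v <B> u, <S> is followed by v <B> u with FIRST {v}; in <E>-><S> <E> t, <S> is followed by <E> t with FIRST {t, u, v, w}; in <E>-><S> t <D> <E>, <S> is followed by t <D> <E> with FIRST {t}; in <E>-><D> u <S>, the suffix after <S> is empty, so FOLLOW(<S>) ⊇ FOLLOW(<E>) = {$, t, u, v, w}. Thus FOLLOW(<S>) = {$, t, u, v, w}.
FOLLOW(<E>): in <S>-><E> <E> <E> (occurrence 1), <E> is followed by <E> <E> with FIRST {λ, t, u, v, w}; in <S>-><E> <E> <E> (occurrence 1), the suffix after <E> is nullable, so FOLLOW(<E>) ⊇ FOLLOW(<S>) = {$, t, u, v, w}; in <S>-><E> <E> <E> (occurrence 2), <E> is followed by <E> with FIRST {λ, t, u, v, w}; in <S>-><E> <E> <E> (occurrence 2), the suffix after <E> is nullable, so FOLLOW(<E>) ⊇ FOLLOW(<S>) = {$, t, u, v, w}; in <S>-><E> <E> <E> (occurrence 3), the suffix after <E> is empty, so FOLLOW(<E>) ⊇ FOLLOW(<S>) = {$, t, u, v, w}; in <E>-><S> <E> t, <E> is followed by t with FIRST {t}; in <E>-><S> t <D> <E>, the suffix after <E> is empty (adds nothing new). Thus FOLLOW(<E>) = {$, t, u, v, w}.
FOLLOW(<D>): in <D>-><B> t <D>, the suffix after <D> is empty (adds nothing new); in <E>-><S> t <D> <E>, <D> is followed by <E> with FIRST {λ, t, u, v, w}; in <E>-><S> t <D> <E>, the suffix after <D> is nullable, so FOLLOW(<D>) ⊇ FOLLOW(<E>) = {$, t, u, v, w}; in <E>-><D> u <S>, <D> is followed by u <S> with FIRST {u}; in <B>-><D>, the suffix after <D> is empty, so FOLLOW(<D>) ⊇ FOLLOW(<B>) = {t, u}. Thus FOLLOW(<D>) = {$, t, u, v, w}.

{$, t, u, v, w}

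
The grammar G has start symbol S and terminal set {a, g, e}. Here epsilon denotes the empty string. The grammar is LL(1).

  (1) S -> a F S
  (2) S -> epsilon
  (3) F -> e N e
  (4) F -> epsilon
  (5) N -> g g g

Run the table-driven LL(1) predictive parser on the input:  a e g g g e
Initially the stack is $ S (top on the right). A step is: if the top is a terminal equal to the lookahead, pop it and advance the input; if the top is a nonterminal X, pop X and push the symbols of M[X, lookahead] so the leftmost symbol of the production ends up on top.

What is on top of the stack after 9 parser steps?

S

step 1: stack=$ S  input=a e g g g e $  — expand S -> a F S
step 2: stack=$ S F a  input=a e g g g e $  — match a
step 3: stack=$ S F  input=e g g g e $  — expand F -> e N e
step 4: stack=$ S e N e  input=e g g g e $  — match e
step 5: stack=$ S e N  input=g g g e $  — expand N -> g g g
step 6: stack=$ S e g g g  input=g g g e $  — match g
step 7: stack=$ S e g g  input=g g e $  — match g
step 8: stack=$ S e g  input=g e $  — match g
step 9: stack=$ S e  input=e $  — match e
Stack after step 9: $ S (top = S).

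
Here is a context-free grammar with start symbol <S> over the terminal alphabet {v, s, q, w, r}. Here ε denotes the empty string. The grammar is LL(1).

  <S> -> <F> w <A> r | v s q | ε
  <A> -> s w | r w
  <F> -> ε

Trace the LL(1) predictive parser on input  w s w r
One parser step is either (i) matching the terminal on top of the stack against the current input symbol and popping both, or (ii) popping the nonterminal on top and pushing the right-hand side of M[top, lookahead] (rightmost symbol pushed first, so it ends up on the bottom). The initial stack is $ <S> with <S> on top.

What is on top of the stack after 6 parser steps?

step 1: stack=$ <S>  input=w s w r $  — expand <S> -> <F> w <A> r
step 2: stack=$ r <A> w <F>  input=w s w r $  — expand <F> -> ε
step 3: stack=$ r <A> w  input=w s w r $  — match w
step 4: stack=$ r <A>  input=s w r $  — expand <A> -> s w
step 5: stack=$ r w s  input=s w r $  — match s
step 6: stack=$ r w  input=w r $  — match w
Stack after step 6: $ r (top = r).

r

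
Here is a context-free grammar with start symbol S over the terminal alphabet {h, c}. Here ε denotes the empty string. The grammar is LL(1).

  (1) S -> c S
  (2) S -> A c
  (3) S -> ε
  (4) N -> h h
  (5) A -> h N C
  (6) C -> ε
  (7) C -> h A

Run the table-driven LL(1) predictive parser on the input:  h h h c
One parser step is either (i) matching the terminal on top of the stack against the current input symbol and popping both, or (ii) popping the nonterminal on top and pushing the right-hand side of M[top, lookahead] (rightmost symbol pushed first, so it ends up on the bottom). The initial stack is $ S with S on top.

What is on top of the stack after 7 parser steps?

c

     Stack      Input      Action
  1  $ S        h h h c $  expand S -> A c
  2  $ c A      h h h c $  expand A -> h N C
  3  $ c C N h  h h h c $  match h
  4  $ c C N    h h c $    expand N -> h h
  5  $ c C h h  h h c $    match h
  6  $ c C h    h c $      match h
  7  $ c C      c $        expand C -> ε
Stack after step 7: $ c (top = c).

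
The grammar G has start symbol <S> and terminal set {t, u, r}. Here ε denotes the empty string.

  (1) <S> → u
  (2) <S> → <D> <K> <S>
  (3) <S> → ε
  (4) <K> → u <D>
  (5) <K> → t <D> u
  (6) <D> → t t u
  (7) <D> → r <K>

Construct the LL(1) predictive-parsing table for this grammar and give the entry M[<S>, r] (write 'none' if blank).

FIRST(<K>): from <K>→u <D> we get {u}; from <K>→t <D> u we get {t}. So FIRST(<K>) = {t, u}.
FIRST(<D>): from <D>→t t u we get {t}; from <D>→r <K> we get {r}. So FIRST(<D>) = {r, t}.
FIRST(<S>): from <S>→u we get {u}; from <S>→<D> <K> <S> we get {r, t}; from <S>→ε we get {ε}. So FIRST(<S>) = {ε, r, t, u}.
FOLLOW(<S>) includes $ since <S> is the start symbol.
FOLLOW(<S>): in <S>→<D> <K> <S>, the suffix after <S> is empty (adds nothing new). Thus FOLLOW(<S>) = {$}.
For <S> → u: FIRST(u) = {u}, so it goes in M[<S>, t] for t ∈ {u}.
For <S> → <D> <K> <S>: FIRST(<D> <K> <S>) = {r, t}, so it goes in M[<S>, t] for t ∈ {r, t}.
For <S> → ε: FIRST(ε) = {ε}, so it goes in M[<S>, t] for t ∈ {}; since ε ∈ FIRST, also for every t ∈ FOLLOW(<S>) = {$}.

<S> → <D> <K> <S>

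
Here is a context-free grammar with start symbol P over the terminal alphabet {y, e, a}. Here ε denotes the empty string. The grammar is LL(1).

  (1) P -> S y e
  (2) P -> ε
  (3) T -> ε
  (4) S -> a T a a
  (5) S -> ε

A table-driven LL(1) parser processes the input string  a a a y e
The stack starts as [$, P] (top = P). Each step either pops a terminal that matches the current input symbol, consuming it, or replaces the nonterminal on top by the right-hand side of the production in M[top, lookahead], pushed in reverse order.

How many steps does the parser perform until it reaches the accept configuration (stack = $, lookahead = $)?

8

step 1: stack=$ P  input=a a a y e $  — expand P -> S y e
step 2: stack=$ e y S  input=a a a y e $  — expand S -> a T a a
step 3: stack=$ e y a a T a  input=a a a y e $  — match a
step 4: stack=$ e y a a T  input=a a y e $  — expand T -> ε
step 5: stack=$ e y a a  input=a a y e $  — match a
step 6: stack=$ e y a  input=a y e $  — match a
step 7: stack=$ e y  input=y e $  — match y
step 8: stack=$ e  input=e $  — match e
Accept reached after 8 steps.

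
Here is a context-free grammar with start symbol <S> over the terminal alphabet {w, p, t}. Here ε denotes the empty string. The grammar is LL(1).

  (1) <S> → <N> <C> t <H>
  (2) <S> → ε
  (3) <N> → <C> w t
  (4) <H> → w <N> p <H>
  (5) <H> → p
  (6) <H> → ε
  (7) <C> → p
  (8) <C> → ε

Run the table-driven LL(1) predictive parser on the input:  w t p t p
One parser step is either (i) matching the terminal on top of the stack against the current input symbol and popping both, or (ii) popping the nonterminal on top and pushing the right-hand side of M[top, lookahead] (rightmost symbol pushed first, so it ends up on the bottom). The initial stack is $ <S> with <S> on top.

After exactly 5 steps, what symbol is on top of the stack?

<C>

step 1: stack=$ <S>  input=w t p t p $  — expand <S> → <N> <C> t <H>
step 2: stack=$ <H> t <C> <N>  input=w t p t p $  — expand <N> → <C> w t
step 3: stack=$ <H> t <C> t w <C>  input=w t p t p $  — expand <C> → ε
step 4: stack=$ <H> t <C> t w  input=w t p t p $  — match w
step 5: stack=$ <H> t <C> t  input=t p t p $  — match t
Stack after step 5: $ <H> t <C> (top = <C>).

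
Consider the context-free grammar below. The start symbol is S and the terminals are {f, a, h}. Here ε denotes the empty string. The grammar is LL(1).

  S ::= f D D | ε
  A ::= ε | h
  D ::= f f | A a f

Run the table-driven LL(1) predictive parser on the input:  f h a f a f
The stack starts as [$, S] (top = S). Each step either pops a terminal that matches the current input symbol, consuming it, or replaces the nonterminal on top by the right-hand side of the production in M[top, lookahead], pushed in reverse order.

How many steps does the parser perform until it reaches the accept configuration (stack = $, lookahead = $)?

11

step 1: stack=$ S  input=f h a f a f $  — expand S ::= f D D
step 2: stack=$ D D f  input=f h a f a f $  — match f
step 3: stack=$ D D  input=h a f a f $  — expand D ::= A a f
step 4: stack=$ D f a A  input=h a f a f $  — expand A ::= h
step 5: stack=$ D f a h  input=h a f a f $  — match h
step 6: stack=$ D f a  input=a f a f $  — match a
step 7: stack=$ D f  input=f a f $  — match f
step 8: stack=$ D  input=a f $  — expand D ::= A a f
step 9: stack=$ f a A  input=a f $  — expand A ::= ε
step 10: stack=$ f a  input=a f $  — match a
step 11: stack=$ f  input=f $  — match f
Accept reached after 11 steps.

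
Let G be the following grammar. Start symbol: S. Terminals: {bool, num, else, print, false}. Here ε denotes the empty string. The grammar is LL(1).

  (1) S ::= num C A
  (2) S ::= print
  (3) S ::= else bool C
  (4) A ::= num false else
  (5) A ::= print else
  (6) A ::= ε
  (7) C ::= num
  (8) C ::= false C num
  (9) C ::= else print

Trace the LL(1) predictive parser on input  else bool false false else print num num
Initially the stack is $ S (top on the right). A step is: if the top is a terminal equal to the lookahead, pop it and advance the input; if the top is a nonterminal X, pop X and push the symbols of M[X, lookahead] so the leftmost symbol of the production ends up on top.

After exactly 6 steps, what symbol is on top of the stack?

false

     Stack          Input                                       Action
  1  $ S            else bool false false else print num num $  expand S ::= else bool C
  2  $ C bool else  else bool false false else print num num $  match else
  3  $ C bool       bool false false else print num num $       match bool
  4  $ C            false false else print num num $            expand C ::= false C num
  5  $ num C false  false false else print num num $            match false
  6  $ num C        false else print num num $                  expand C ::= false C num
Stack after step 6: $ num num C false (top = false).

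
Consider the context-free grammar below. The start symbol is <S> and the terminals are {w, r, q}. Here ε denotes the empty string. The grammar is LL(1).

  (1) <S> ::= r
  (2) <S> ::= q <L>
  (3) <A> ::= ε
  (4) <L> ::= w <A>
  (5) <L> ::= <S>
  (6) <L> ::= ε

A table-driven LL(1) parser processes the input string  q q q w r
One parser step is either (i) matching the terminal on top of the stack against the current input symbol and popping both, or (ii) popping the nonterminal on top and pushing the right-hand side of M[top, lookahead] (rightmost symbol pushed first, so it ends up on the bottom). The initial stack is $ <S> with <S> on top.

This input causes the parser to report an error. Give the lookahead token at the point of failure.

      Stack    Input        Action
   1  $ <S>    q q q w r $  expand <S> ::= q <L>
   2  $ <L> q  q q q w r $  match q
   3  $ <L>    q q w r $    expand <L> ::= <S>
   4  $ <S>    q q w r $    expand <S> ::= q <L>
   5  $ <L> q  q q w r $    match q
   6  $ <L>    q w r $      expand <L> ::= <S>
   7  $ <S>    q w r $      expand <S> ::= q <L>
   8  $ <L> q  q w r $      match q
   9  $ <L>    w r $        expand <L> ::= w <A>
  10  $ <A> w  w r $        match w
  11  $ <A>    r $          error: M[<A>, r] is empty

r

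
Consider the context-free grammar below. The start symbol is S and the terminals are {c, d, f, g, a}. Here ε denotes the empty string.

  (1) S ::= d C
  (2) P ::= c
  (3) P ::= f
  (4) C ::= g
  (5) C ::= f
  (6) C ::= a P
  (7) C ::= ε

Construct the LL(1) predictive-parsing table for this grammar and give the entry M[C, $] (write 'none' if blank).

FIRST(S) = {d}
FIRST(P) = {c, f}
FIRST(C) = {ε, a, f, g}
FOLLOW(S) includes $ since S is the start symbol.
FOLLOW(S): S appears on no right-hand side. Thus FOLLOW(S) = {$}.
FOLLOW(C): in S::=d C, the suffix after C is empty, so FOLLOW(C) ⊇ FOLLOW(S) = {$}. Thus FOLLOW(C) = {$}.
For C ::= g: FIRST(g) = {g}, so it goes in M[C, t] for t ∈ {g}.
For C ::= f: FIRST(f) = {f}, so it goes in M[C, t] for t ∈ {f}.
For C ::= a P: FIRST(a P) = {a}, so it goes in M[C, t] for t ∈ {a}.
For C ::= ε: FIRST(ε) = {ε}, so it goes in M[C, t] for t ∈ {}; since ε ∈ FIRST, also for every t ∈ FOLLOW(C) = {$}.

C ::= ε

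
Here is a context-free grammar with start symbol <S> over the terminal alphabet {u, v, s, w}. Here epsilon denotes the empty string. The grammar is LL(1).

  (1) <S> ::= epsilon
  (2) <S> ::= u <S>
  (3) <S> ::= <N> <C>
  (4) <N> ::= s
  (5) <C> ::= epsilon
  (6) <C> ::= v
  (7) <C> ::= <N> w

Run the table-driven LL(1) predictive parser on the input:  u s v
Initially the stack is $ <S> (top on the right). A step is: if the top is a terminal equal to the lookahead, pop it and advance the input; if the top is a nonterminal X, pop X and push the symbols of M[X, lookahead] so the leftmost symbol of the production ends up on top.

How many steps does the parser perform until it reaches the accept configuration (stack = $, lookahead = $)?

     Stack      Input    Action
  1  $ <S>      u s v $  expand <S> ::= u <S>
  2  $ <S> u    u s v $  match u
  3  $ <S>      s v $    expand <S> ::= <N> <C>
  4  $ <C> <N>  s v $    expand <N> ::= s
  5  $ <C> s    s v $    match s
  6  $ <C>      v $      expand <C> ::= v
  7  $ v        v $      match v
Accept reached after 7 steps.

7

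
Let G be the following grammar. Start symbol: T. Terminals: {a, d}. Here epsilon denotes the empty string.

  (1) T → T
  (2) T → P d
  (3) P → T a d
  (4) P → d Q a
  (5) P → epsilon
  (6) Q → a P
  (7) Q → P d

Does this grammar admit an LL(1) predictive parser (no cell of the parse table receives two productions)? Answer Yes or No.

No

FIRST(T) = {d}
FIRST(P) = {epsilon, d}
FIRST(Q) = {a, d}
FOLLOW(T) = {$, a}
FOLLOW(P) = {a, d}
FOLLOW(Q) = {a}
Cell M[P, d] receives both P → T a d and P → d Q a and P → epsilon — the grammar is not LL(1).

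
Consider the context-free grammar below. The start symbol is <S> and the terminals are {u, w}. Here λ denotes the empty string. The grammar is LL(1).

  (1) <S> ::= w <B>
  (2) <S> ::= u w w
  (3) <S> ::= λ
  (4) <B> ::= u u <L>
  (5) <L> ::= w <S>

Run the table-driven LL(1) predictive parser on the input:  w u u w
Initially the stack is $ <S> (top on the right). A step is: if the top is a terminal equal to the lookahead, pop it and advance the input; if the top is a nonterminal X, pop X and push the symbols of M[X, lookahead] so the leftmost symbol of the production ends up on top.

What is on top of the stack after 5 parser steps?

     Stack      Input      Action
  1  $ <S>      w u u w $  expand <S> ::= w <B>
  2  $ <B> w    w u u w $  match w
  3  $ <B>      u u w $    expand <B> ::= u u <L>
  4  $ <L> u u  u u w $    match u
  5  $ <L> u    u w $      match u
Stack after step 5: $ <L> (top = <L>).

<L>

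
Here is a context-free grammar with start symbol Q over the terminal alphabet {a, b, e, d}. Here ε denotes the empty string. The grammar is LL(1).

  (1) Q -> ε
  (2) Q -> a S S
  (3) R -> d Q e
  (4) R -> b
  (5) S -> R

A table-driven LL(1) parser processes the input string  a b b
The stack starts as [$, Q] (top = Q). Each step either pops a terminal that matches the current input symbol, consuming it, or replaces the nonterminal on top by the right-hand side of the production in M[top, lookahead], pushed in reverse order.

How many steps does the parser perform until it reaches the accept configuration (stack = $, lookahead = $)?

     Stack    Input    Action
  1  $ Q      a b b $  expand Q -> a S S
  2  $ S S a  a b b $  match a
  3  $ S S    b b $    expand S -> R
  4  $ S R    b b $    expand R -> b
  5  $ S b    b b $    match b
  6  $ S      b $      expand S -> R
  7  $ R      b $      expand R -> b
  8  $ b      b $      match b
Accept reached after 8 steps.

8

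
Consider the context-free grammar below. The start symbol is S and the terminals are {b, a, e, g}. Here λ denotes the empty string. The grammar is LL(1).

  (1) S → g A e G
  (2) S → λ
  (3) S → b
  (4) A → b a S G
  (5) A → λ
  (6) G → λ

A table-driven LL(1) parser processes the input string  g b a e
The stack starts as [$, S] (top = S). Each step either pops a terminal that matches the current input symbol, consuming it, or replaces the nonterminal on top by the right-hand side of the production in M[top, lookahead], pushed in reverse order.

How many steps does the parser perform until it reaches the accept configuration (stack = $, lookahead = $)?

9

step 1: stack=$ S  input=g b a e $  — expand S → g A e G
step 2: stack=$ G e A g  input=g b a e $  — match g
step 3: stack=$ G e A  input=b a e $  — expand A → b a S G
step 4: stack=$ G e G S a b  input=b a e $  — match b
step 5: stack=$ G e G S a  input=a e $  — match a
step 6: stack=$ G e G S  input=e $  — expand S → λ
step 7: stack=$ G e G  input=e $  — expand G → λ
step 8: stack=$ G e  input=e $  — match e
step 9: stack=$ G  input=$  — expand G → λ
Accept reached after 9 steps.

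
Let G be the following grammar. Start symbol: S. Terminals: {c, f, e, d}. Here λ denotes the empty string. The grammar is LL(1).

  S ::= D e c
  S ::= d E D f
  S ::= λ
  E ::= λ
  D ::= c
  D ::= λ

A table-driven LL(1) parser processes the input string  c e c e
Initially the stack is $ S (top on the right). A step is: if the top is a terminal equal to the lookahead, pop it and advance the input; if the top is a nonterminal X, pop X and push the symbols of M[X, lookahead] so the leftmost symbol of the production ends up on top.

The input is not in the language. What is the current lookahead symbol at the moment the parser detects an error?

     Stack    Input      Action
  1  $ S      c e c e $  expand S ::= D e c
  2  $ c e D  c e c e $  expand D ::= c
  3  $ c e c  c e c e $  match c
  4  $ c e    e c e $    match e
  5  $ c      c e $      match c
  6  $        e $        error: stack empty but input remains

e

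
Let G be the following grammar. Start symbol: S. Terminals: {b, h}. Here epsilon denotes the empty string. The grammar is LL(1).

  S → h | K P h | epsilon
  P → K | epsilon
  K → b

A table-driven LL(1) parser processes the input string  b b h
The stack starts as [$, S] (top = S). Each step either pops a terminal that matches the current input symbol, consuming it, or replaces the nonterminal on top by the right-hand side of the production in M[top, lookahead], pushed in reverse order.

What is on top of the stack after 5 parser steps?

step 1: stack=$ S  input=b b h $  — expand S → K P h
step 2: stack=$ h P K  input=b b h $  — expand K → b
step 3: stack=$ h P b  input=b b h $  — match b
step 4: stack=$ h P  input=b h $  — expand P → K
step 5: stack=$ h K  input=b h $  — expand K → b
Stack after step 5: $ h b (top = b).

b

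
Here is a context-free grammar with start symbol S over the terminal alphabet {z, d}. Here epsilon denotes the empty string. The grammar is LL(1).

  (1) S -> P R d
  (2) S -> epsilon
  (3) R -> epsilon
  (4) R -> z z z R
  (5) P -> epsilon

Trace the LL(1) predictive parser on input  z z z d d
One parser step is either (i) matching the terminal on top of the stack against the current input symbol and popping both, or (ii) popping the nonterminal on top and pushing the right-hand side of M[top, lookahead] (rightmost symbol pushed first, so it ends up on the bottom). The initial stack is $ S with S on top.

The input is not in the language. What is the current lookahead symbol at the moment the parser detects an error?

     Stack        Input        Action
  1  $ S          z z z d d $  expand S -> P R d
  2  $ d R P      z z z d d $  expand P -> epsilon
  3  $ d R        z z z d d $  expand R -> z z z R
  4  $ d R z z z  z z z d d $  match z
  5  $ d R z z    z z d d $    match z
  6  $ d R z      z d d $      match z
  7  $ d R        d d $        expand R -> epsilon
  8  $ d          d d $        match d
  9  $            d $          error: stack empty but input remains

d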